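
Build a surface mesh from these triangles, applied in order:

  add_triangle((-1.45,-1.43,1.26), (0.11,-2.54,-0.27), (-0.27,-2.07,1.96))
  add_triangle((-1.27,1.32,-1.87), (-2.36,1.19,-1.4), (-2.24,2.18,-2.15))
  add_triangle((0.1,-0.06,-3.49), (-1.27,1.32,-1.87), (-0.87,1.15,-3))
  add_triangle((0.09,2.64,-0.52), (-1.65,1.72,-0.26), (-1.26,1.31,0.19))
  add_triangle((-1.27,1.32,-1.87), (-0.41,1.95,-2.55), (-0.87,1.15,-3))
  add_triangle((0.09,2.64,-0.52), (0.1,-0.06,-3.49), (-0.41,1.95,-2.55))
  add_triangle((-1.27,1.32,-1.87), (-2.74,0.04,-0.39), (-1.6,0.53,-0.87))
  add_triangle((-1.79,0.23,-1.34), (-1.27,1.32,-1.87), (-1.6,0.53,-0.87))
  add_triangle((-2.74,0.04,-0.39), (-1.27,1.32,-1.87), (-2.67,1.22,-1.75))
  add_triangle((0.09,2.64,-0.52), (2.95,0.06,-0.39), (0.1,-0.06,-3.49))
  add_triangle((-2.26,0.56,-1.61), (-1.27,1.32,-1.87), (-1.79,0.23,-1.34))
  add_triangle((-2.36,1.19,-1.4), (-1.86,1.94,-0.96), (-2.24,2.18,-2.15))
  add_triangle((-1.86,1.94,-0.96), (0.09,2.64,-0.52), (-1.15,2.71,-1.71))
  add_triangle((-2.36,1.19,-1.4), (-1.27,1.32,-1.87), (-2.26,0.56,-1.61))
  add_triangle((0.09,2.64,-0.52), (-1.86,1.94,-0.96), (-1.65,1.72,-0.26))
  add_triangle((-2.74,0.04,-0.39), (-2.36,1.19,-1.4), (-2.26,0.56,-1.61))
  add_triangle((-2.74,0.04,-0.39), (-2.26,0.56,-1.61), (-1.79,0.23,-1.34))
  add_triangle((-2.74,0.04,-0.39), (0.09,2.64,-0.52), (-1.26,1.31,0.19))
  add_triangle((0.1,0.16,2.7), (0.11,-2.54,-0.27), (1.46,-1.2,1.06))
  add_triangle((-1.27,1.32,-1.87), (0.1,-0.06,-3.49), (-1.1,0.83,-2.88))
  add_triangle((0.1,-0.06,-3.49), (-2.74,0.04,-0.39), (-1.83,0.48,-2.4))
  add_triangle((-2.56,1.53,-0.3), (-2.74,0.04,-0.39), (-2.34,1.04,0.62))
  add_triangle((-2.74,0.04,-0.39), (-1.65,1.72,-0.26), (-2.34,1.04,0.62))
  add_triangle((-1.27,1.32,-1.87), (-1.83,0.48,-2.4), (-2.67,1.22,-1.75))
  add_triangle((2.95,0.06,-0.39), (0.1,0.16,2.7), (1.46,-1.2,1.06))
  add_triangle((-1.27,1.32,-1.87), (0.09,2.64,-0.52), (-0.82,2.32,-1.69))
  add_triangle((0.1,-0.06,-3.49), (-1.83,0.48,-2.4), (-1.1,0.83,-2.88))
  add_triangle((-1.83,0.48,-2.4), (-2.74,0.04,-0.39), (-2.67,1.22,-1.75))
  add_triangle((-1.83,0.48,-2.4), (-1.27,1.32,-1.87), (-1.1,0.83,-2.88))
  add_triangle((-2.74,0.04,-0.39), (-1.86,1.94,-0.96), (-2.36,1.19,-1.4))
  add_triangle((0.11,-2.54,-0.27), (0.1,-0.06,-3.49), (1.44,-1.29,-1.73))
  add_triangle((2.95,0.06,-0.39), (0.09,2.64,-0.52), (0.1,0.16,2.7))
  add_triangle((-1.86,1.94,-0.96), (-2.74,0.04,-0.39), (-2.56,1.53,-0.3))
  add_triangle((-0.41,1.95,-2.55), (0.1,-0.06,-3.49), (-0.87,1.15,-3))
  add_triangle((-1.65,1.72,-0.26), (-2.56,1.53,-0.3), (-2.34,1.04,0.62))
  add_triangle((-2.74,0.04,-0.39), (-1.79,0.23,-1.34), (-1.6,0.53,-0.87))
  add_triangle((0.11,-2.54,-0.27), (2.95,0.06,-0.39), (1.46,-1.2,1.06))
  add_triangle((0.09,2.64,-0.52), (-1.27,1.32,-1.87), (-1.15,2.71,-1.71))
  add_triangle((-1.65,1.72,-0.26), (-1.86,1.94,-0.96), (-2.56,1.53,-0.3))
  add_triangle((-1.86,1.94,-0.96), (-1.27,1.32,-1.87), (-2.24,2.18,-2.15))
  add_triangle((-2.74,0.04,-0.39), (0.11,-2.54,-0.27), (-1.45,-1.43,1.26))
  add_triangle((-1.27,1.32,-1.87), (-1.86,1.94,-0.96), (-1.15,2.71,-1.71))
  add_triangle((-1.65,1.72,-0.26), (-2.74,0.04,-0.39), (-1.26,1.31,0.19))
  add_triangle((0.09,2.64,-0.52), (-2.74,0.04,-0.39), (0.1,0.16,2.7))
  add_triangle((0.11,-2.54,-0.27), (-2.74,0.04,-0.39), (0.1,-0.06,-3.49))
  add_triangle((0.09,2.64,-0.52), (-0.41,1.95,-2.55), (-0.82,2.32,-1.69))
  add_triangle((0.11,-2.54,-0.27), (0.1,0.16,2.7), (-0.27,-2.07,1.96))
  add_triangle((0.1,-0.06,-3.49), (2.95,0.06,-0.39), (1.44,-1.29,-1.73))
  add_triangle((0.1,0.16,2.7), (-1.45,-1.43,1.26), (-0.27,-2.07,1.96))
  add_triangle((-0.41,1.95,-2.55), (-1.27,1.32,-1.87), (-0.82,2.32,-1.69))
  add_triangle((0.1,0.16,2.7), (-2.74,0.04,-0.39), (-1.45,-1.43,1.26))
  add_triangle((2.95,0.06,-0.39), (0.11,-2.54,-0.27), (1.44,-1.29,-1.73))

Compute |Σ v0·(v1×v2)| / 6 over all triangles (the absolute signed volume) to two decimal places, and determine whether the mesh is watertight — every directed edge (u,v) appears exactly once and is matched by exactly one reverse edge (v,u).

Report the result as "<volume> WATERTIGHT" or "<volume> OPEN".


Per-triangle v0·(v1×v2)/6:
  t1: +1.1804
  t2: +0.2419
  t3: +0.1732
  t4: +0.2916
  t5: +0.4532
  t6: +0.8314
  t7: +0.0091
  t8: -0.2021
  t9: -0.0968
  t10: +4.5252
  t11: +0.1022
  t12: +0.3829
  t13: +0.6809
  t14: +0.3265
  t15: +0.5012
  t16: +0.4238
  t17: +0.1412
  t18: -0.7598
  t19: +1.5455
  t20: +0.2529
  t21: +0.7826
  t22: +0.6201
  t23: -0.7497
  t24: +0.5596
  t25: +1.7377
  t26: +0.0765
  t27: +0.6128
  t28: +0.8703
  t29: +0.3989
  t30: +0.5626
  t31: +1.9755
  t32: +3.5588
  t33: +0.5301
  t34: +0.7711
  t35: +0.2698
  t36: -0.1913
  t37: +1.7206
  t38: +0.1996
  t39: +0.2088
  t40: +0.0574
  t41: +1.8891
  t42: +0.5703
  t43: +0.3009
  t44: +3.2789
  t45: +4.0545
  t46: +0.5983
  t47: +0.5072
  t48: +2.2083
  t49: +1.2404
  t50: +0.4490
  t51: +1.8880
  t52: +1.7587
Σ = +44.3201 → |volume| = 44.32

Directed edges: 156 total, each appears once with its reverse present → watertight.

44.32 WATERTIGHT


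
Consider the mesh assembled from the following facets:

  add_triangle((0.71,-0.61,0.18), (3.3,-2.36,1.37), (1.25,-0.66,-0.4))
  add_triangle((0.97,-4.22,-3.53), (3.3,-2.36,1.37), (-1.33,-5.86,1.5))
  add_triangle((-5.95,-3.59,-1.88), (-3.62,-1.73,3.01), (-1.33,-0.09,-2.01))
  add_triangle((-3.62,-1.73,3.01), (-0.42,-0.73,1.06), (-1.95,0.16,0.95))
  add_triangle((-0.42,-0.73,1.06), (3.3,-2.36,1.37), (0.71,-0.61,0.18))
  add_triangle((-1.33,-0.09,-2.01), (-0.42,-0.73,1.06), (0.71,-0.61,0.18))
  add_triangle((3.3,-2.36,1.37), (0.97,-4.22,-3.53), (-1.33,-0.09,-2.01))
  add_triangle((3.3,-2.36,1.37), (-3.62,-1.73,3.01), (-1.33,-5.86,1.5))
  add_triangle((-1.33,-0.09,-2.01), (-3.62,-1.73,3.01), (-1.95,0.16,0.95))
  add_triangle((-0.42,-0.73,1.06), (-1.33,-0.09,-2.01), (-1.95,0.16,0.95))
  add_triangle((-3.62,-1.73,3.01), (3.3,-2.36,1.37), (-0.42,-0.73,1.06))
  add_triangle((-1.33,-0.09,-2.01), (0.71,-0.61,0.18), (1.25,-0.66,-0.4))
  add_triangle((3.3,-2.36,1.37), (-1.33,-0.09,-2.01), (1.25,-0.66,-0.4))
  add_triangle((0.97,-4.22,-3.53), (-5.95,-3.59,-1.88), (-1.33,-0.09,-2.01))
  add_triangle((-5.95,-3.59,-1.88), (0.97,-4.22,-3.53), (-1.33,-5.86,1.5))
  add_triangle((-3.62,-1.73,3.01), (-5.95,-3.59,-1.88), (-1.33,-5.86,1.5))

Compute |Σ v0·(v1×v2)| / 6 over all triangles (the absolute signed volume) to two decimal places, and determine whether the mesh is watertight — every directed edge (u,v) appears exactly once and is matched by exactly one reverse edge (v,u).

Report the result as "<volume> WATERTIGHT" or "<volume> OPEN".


97.03 WATERTIGHT

Per-triangle v0·(v1×v2)/6:
  t1: -0.0664
  t2: +18.7125
  t3: +3.6508
  t4: +0.2538
  t5: -0.1344
  t6: -0.3861
  t7: +0.5755
  t8: +12.0311
  t9: +1.8317
  t10: -0.7157
  t11: +0.3746
  t12: -0.1865
  t13: +0.7138
  t14: +10.2862
  t15: +28.3918
  t16: +21.6977
Σ = +97.0303 → |volume| = 97.03

Directed edges: 48 total, each appears once with its reverse present → watertight.


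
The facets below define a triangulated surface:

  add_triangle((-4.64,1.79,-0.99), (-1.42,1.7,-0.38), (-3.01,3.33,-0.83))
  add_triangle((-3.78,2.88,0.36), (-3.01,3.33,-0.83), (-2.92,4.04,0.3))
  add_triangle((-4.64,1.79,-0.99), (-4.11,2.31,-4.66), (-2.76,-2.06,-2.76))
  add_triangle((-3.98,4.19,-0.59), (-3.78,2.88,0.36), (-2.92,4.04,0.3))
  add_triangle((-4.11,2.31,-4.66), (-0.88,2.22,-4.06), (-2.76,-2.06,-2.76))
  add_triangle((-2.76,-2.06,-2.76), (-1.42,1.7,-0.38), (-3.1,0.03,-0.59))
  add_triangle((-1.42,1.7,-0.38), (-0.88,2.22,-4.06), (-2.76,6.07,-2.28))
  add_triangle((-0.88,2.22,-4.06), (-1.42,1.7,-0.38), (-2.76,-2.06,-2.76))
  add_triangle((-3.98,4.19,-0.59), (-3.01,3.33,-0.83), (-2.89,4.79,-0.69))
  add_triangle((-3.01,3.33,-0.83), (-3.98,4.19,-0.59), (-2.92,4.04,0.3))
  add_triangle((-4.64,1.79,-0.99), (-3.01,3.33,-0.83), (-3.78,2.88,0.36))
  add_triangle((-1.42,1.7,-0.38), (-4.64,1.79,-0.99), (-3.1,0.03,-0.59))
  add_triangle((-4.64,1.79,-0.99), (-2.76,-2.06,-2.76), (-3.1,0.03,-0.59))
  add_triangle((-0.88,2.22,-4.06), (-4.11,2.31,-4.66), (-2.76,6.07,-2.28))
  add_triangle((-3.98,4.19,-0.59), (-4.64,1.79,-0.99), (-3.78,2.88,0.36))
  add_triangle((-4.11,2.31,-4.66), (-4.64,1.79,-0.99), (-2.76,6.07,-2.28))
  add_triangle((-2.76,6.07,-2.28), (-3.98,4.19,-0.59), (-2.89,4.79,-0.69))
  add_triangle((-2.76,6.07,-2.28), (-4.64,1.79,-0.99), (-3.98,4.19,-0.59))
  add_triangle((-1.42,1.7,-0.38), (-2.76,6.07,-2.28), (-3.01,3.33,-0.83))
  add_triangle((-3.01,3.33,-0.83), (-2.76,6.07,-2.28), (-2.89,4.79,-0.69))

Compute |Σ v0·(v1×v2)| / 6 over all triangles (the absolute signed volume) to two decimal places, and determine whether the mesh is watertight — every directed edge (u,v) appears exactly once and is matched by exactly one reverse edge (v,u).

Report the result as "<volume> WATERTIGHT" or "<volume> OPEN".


38.80 WATERTIGHT

Per-triangle v0·(v1×v2)/6:
  t1: +0.0381
  t2: -1.2913
  t3: +10.3581
  t4: +1.1242
  t5: +7.1385
  t6: -2.0653
  t7: -2.0779
  t8: -5.4134
  t9: -0.4169
  t10: +0.3243
  t11: -2.1630
  t12: -0.0058
  t13: +2.1301
  t14: +10.4825
  t15: +2.1098
  t16: +13.6959
  t17: +1.6196
  t18: +4.4749
  t19: +0.1158
  t20: -1.3755
Σ = +38.8028 → |volume| = 38.80

Directed edges: 60 total, each appears once with its reverse present → watertight.


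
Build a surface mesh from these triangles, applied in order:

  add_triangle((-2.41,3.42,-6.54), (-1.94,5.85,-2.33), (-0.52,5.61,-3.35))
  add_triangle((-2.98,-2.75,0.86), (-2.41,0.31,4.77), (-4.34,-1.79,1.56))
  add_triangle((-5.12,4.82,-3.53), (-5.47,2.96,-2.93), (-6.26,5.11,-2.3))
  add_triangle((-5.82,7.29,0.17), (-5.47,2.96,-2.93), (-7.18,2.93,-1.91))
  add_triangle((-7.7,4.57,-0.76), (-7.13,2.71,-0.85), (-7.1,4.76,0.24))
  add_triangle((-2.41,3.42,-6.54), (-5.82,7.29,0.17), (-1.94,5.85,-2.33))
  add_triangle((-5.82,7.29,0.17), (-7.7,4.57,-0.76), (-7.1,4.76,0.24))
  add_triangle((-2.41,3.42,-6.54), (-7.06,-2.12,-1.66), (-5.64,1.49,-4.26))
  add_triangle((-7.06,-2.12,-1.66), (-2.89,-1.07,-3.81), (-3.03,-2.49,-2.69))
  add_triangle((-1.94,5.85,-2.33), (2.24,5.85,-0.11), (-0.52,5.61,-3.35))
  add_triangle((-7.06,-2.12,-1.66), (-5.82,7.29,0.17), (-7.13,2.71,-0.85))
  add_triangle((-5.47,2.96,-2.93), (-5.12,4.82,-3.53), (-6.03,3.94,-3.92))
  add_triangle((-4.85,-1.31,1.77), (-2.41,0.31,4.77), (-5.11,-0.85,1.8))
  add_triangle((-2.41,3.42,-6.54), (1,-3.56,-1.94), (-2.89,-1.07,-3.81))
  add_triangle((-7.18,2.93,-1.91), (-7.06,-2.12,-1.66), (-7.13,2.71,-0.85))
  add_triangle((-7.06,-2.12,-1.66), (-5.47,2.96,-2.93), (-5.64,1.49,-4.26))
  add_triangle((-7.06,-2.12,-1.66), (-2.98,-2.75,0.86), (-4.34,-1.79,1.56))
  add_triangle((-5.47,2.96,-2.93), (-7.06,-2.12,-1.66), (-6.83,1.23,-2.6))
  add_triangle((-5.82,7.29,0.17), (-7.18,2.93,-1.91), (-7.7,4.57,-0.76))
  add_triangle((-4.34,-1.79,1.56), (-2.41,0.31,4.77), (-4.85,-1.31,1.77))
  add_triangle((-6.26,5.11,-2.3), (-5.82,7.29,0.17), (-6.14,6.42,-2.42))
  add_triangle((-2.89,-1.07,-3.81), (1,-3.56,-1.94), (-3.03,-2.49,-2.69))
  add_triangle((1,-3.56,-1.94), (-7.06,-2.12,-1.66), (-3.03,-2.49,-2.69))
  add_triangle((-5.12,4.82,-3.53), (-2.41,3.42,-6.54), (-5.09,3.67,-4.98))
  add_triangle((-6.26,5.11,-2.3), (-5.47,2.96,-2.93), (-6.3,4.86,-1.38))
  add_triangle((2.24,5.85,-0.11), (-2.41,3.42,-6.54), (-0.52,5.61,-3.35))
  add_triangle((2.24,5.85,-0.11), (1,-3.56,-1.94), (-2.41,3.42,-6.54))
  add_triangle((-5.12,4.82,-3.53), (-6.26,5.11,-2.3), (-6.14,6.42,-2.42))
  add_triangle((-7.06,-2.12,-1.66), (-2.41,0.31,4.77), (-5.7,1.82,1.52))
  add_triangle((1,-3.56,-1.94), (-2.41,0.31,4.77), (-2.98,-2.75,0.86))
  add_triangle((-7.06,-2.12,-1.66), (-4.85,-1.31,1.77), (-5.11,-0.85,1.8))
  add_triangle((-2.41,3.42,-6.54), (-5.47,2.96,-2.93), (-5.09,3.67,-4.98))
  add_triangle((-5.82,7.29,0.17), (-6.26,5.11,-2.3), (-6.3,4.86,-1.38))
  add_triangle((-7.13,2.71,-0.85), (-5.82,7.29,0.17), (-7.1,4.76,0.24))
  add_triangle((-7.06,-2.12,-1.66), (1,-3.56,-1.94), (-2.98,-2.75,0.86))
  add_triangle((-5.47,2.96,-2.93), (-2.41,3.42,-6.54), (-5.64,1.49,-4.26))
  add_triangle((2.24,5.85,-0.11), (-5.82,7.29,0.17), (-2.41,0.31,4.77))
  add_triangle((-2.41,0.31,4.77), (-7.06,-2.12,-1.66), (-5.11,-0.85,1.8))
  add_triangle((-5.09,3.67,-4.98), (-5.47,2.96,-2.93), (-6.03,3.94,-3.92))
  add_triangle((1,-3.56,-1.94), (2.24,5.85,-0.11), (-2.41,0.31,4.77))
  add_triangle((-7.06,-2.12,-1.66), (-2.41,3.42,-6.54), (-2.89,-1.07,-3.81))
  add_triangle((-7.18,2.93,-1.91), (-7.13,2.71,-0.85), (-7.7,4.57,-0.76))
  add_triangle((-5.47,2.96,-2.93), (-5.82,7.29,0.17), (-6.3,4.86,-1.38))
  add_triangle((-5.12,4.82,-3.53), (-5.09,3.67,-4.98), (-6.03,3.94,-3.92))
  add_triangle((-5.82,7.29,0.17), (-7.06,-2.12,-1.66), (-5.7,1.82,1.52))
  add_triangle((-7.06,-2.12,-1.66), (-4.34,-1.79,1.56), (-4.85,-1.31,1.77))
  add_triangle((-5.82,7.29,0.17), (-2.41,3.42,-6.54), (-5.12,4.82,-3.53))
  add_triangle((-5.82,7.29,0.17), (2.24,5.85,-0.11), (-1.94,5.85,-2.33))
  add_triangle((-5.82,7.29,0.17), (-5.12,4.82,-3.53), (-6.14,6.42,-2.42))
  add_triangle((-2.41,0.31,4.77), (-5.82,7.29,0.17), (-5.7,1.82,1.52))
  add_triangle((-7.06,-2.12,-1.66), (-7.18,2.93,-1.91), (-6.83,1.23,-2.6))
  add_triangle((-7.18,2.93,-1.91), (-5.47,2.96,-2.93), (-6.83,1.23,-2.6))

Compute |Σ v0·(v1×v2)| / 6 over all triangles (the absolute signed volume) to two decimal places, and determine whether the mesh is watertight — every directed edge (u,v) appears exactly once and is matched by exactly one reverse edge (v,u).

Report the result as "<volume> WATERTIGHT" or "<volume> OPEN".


Per-triangle v0·(v1×v2)/6:
  t1: +8.1547
  t2: +4.0955
  t3: +3.2043
  t4: +10.1712
  t5: +1.7347
  t6: +21.0003
  t7: +4.1094
  t8: +8.0715
  t9: +5.3500
  t10: +7.4479
  t11: -0.0073
  t12: +0.8032
  t13: +1.7179
  t14: +13.1339
  t15: +6.2120
  t16: +9.7310
  t17: +4.7390
  t18: +0.9626
  t19: +4.6417
  t20: +1.9242
  t21: +3.8256
  t22: +4.6169
  t23: +4.9384
  t24: +6.1145
  t25: +1.7392
  t26: +5.0795
  t27: +22.1987
  t28: +2.3124
  t29: +18.6978
  t30: +6.9933
  t31: +1.8270
  t32: +0.0347
  t33: +3.1569
  t34: -4.4397
  t35: +11.8371
  t36: +9.8647
  t37: +39.3412
  t38: -0.6472
  t39: +0.8148
  t40: +6.0558
  t41: +16.6845
  t42: +2.0961
  t43: -3.1809
  t44: +2.4068
  t45: +24.0235
  t46: +2.1114
  t47: +11.6480
  t48: +19.8908
  t49: +0.5188
  t50: +20.6942
  t51: +5.0929
  t52: +3.4304
Σ = +366.9752 → |volume| = 366.98

Directed edges: 156 total, each appears once with its reverse present → watertight.

366.98 WATERTIGHT


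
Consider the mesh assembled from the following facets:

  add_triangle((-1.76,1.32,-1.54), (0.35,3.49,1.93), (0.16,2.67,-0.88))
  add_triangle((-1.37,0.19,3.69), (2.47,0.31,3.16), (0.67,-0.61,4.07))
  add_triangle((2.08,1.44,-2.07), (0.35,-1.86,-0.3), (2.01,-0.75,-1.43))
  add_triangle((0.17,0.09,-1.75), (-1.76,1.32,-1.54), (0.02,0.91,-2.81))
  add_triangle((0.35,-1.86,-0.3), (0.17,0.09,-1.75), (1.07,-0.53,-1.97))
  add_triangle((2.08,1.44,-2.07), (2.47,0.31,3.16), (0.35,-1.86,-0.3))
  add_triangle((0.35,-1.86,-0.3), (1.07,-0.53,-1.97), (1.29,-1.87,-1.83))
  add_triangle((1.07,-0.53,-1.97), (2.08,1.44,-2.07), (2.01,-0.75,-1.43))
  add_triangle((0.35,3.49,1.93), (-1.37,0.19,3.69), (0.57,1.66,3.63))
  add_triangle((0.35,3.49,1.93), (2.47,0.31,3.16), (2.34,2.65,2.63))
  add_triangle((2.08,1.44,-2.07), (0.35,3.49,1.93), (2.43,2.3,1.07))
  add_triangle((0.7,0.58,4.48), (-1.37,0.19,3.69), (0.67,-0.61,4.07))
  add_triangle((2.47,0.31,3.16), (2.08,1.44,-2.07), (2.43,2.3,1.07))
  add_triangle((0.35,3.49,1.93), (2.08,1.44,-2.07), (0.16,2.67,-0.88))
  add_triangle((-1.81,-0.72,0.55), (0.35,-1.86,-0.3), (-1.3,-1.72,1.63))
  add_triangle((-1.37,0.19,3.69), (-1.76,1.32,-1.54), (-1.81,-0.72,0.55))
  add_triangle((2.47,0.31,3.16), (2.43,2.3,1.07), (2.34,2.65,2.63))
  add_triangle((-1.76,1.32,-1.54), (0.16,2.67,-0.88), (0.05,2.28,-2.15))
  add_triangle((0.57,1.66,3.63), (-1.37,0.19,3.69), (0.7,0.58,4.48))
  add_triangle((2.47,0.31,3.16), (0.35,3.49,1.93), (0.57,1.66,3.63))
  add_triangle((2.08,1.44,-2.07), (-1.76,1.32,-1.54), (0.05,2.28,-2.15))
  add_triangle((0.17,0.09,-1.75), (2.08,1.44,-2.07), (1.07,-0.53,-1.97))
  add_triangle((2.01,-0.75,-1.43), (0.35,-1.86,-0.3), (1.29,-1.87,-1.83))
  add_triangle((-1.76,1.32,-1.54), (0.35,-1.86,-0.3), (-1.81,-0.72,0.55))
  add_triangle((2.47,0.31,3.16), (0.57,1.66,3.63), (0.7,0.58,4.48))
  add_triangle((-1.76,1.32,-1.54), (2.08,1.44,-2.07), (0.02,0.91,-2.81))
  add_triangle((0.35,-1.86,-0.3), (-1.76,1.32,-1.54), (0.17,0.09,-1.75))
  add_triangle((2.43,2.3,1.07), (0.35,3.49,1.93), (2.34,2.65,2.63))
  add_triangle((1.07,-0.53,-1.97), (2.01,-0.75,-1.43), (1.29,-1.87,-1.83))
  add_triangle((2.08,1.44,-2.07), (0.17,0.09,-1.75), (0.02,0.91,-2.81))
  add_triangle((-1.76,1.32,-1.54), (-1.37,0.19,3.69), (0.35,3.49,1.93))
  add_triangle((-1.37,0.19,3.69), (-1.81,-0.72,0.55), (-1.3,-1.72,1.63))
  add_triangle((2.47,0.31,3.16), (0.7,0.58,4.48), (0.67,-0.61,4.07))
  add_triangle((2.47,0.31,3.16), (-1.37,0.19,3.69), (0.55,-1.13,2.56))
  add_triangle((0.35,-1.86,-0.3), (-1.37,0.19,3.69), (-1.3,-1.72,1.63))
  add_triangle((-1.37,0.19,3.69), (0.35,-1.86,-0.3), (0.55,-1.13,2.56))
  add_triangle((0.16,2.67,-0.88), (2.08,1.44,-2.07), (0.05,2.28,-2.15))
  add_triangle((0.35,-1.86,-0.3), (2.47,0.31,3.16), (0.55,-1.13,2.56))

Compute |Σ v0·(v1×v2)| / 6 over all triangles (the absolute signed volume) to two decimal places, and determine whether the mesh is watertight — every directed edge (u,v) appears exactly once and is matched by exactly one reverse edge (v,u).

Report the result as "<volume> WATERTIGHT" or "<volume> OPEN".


60.36 WATERTIGHT

Per-triangle v0·(v1×v2)/6:
  t1: +2.4516
  t2: -2.0339
  t3: -0.3798
  t4: +0.3348
  t5: +0.4215
  t6: +4.0710
  t7: +0.0883
  t8: +0.9232
  t9: +3.0327
  t10: +1.9537
  t11: +3.4395
  t12: +1.6598
  t13: +2.8960
  t14: +2.8328
  t15: +0.8151
  t16: +2.4550
  t17: +1.6790
  t18: +1.1020
  t19: +1.7290
  t20: +3.1459
  t21: +0.7139
  t22: +0.6877
  t23: +0.5048
  t24: +1.3693
  t25: +1.7562
  t26: +1.4327
  t27: +0.9284
  t28: +1.7334
  t29: +0.5224
  t30: +0.5179
  t31: +5.7801
  t32: +1.4617
  t33: +1.6751
  t34: +2.9631
  t35: +1.0529
  t36: +1.5170
  t37: +1.3023
  t38: +1.8241
Σ = +60.3605 → |volume| = 60.36

Directed edges: 114 total, each appears once with its reverse present → watertight.


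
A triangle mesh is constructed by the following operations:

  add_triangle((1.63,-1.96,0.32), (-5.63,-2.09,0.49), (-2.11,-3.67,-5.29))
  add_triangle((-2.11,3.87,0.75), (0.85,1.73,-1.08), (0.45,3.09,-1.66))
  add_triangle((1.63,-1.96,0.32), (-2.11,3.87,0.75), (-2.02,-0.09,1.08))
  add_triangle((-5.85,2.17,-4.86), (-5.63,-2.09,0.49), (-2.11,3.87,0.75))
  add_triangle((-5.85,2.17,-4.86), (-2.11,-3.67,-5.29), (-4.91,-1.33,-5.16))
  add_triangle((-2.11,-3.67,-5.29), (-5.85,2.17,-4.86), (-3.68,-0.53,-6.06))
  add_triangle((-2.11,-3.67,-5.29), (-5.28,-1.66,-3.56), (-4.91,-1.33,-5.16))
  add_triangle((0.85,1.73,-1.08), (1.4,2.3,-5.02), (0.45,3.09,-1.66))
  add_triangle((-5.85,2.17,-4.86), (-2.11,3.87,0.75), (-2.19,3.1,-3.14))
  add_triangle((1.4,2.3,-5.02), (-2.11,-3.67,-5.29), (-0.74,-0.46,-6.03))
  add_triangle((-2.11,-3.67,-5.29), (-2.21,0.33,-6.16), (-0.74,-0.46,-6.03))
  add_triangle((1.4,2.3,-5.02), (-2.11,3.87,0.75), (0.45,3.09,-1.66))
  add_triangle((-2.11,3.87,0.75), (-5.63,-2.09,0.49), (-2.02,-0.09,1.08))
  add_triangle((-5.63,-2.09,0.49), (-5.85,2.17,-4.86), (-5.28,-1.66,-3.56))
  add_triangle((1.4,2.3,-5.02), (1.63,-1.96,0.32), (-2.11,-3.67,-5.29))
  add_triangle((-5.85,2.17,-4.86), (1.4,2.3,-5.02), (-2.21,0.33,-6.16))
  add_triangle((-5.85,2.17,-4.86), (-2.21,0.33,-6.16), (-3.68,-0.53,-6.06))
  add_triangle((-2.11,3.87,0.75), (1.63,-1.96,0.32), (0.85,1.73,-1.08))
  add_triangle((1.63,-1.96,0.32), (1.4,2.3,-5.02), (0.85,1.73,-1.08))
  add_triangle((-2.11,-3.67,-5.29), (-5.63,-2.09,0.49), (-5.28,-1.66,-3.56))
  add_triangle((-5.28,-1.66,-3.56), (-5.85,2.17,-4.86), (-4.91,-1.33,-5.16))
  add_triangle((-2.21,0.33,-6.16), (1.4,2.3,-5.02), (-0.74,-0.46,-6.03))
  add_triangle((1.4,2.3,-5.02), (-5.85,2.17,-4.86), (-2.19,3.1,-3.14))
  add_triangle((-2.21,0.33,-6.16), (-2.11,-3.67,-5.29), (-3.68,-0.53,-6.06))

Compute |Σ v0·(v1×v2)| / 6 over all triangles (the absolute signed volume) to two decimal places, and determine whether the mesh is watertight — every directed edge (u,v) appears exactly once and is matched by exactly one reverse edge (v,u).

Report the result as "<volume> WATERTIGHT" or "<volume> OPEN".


Per-triangle v0·(v1×v2)/6:
  t1: +14.4257
  t2: +0.6640
  t3: +1.3313
  t4: +25.7508
  t5: +6.1751
  t6: +6.5007
  t7: +5.6206
  t8: +1.0830
  t9: +9.5579
  t10: +2.6794
  t11: +5.9477
  t12: +3.6590
  t13: +3.5973
  t14: +14.8636
  t15: +14.2050
  t16: +14.8386
  t17: +6.5555
  t18: +1.3219
  t19: +2.6094
  t20: +12.4289
  t21: +6.3529
  t22: +5.5414
  t23: +10.1609
  t24: +5.9260
Σ = +181.7964 → |volume| = 181.80

Directed edges: 72 total; 6 unmatched, e.g. (1.63,-1.96,0.32)→(-5.63,-2.09,0.49) → open.

181.80 OPEN


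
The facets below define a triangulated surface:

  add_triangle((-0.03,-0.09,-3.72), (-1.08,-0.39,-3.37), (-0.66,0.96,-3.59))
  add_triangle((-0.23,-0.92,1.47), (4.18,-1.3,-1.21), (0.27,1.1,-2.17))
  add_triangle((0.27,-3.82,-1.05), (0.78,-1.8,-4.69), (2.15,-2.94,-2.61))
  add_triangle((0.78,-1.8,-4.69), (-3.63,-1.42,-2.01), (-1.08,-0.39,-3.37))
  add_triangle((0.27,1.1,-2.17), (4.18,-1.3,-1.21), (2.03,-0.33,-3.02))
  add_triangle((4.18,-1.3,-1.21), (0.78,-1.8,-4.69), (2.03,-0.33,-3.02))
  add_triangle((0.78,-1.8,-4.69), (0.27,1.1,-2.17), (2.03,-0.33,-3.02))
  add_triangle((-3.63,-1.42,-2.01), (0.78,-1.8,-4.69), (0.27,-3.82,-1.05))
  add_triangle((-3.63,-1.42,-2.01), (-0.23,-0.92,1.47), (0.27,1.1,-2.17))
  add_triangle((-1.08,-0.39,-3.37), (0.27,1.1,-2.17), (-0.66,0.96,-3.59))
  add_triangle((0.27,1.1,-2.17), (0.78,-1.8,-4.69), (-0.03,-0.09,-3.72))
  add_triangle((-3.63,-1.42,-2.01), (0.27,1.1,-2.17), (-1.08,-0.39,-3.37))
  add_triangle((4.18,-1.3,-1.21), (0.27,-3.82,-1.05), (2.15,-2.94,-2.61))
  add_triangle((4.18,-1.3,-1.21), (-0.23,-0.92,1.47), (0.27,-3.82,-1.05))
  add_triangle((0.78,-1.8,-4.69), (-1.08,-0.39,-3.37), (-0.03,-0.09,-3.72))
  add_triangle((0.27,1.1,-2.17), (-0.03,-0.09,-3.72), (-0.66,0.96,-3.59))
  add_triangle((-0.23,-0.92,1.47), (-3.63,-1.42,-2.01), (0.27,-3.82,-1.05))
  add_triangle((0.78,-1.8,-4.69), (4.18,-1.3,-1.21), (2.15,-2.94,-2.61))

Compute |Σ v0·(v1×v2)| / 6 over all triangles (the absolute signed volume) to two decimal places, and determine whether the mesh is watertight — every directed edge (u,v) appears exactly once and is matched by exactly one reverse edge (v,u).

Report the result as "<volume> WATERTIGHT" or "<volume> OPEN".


47.82 WATERTIGHT

Per-triangle v0·(v1×v2)/6:
  t1: +0.8040
  t2: -0.2874
  t3: +4.4387
  t4: +3.6310
  t5: +1.5672
  t6: +3.5763
  t7: +2.3671
  t8: +10.6368
  t9: -0.2038
  t10: -0.3736
  t11: +0.8850
  t12: +1.6220
  t13: +3.6355
  t14: +4.3241
  t15: +1.2573
  t16: +0.6375
  t17: +4.3961
  t18: +4.9074
Σ = +47.8213 → |volume| = 47.82

Directed edges: 54 total, each appears once with its reverse present → watertight.


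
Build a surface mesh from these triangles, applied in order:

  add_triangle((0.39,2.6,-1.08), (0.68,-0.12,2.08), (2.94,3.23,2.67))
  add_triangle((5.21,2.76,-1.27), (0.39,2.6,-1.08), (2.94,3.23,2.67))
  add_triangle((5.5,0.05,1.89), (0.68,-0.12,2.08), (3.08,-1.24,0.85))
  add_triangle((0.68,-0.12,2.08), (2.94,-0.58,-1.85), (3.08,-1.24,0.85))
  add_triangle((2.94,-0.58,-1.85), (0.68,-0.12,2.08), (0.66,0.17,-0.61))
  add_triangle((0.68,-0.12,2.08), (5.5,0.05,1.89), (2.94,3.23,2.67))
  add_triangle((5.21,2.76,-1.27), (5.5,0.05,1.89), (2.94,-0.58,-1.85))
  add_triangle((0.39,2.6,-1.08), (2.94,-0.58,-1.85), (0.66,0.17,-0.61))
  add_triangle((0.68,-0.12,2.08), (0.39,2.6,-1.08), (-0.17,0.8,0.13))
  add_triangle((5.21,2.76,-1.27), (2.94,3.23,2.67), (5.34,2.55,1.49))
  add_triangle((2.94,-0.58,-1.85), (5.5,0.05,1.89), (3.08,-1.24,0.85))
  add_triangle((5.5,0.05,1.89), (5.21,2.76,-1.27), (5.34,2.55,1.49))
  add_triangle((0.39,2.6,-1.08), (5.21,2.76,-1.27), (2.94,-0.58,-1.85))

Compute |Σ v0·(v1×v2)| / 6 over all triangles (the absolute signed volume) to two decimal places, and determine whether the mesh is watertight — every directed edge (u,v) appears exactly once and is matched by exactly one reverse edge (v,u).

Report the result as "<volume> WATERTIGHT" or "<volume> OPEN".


43.80 OPEN

Per-triangle v0·(v1×v2)/6:
  t1: +0.9468
  t2: +8.4688
  t3: +2.1702
  t4: -0.7964
  t5: -0.3703
  t6: +5.6134
  t7: +8.8144
  t8: +0.1326
  t9: +0.3950
  t10: +4.8745
  t11: +3.2087
  t12: +6.1595
  t13: +4.1835
Σ = +43.8005 → |volume| = 43.80

Directed edges: 39 total; 7 unmatched, e.g. (0.68,-0.12,2.08)→(0.66,0.17,-0.61) → open.


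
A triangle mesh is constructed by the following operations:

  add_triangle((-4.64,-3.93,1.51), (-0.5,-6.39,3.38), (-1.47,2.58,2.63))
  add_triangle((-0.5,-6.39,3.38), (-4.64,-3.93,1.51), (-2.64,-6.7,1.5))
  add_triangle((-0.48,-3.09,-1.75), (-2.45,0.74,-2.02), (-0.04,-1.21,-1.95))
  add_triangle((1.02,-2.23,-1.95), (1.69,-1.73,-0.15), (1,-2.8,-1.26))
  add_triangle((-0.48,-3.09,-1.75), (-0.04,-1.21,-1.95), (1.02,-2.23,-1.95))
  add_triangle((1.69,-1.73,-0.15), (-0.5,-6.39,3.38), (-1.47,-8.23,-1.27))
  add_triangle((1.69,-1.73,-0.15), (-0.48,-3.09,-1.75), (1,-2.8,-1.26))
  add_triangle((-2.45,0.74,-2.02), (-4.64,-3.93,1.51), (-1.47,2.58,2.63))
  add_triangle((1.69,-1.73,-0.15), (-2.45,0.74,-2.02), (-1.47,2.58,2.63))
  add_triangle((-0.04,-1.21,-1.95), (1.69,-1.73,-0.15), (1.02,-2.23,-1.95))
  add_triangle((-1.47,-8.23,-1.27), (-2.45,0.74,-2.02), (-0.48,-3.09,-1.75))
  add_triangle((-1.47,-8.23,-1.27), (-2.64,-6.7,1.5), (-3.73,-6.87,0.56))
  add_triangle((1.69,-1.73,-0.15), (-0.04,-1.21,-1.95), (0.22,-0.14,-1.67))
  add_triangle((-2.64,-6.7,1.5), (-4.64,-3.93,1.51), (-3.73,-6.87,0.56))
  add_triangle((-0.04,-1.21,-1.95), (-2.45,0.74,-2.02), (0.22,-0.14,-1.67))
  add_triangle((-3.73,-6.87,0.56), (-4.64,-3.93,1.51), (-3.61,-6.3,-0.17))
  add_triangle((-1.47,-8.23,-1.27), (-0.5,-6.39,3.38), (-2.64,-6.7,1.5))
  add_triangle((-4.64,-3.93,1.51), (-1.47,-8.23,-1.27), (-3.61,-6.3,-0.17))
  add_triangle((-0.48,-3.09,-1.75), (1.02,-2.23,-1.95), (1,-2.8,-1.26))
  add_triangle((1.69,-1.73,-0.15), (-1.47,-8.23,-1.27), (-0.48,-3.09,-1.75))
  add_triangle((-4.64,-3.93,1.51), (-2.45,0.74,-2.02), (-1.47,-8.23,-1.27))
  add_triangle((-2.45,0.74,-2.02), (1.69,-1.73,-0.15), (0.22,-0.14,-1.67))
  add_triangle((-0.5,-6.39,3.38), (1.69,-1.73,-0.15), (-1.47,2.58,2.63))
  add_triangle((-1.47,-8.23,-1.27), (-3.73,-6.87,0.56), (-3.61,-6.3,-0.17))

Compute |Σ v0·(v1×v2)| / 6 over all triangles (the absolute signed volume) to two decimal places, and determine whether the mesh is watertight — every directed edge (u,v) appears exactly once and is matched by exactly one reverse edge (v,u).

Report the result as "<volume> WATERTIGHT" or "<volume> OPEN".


112.47 WATERTIGHT

Per-triangle v0·(v1×v2)/6:
  t1: +19.4447
  t2: +8.1495
  t3: +1.8565
  t4: +0.5391
  t5: +0.8376
  t6: +11.8687
  t7: +0.2846
  t8: +13.0178
  t9: -0.5671
  t10: -0.0027
  t11: +4.7200
  t12: +5.4919
  t13: +0.6284
  t14: +4.0963
  t15: +0.8663
  t16: +2.2196
  t17: +10.8726
  t18: -2.8802
  t19: +0.7370
  t20: +3.5025
  t21: +19.0245
  t22: -0.8756
  t23: +5.8693
  t24: +2.7678
Σ = +112.4691 → |volume| = 112.47

Directed edges: 72 total, each appears once with its reverse present → watertight.


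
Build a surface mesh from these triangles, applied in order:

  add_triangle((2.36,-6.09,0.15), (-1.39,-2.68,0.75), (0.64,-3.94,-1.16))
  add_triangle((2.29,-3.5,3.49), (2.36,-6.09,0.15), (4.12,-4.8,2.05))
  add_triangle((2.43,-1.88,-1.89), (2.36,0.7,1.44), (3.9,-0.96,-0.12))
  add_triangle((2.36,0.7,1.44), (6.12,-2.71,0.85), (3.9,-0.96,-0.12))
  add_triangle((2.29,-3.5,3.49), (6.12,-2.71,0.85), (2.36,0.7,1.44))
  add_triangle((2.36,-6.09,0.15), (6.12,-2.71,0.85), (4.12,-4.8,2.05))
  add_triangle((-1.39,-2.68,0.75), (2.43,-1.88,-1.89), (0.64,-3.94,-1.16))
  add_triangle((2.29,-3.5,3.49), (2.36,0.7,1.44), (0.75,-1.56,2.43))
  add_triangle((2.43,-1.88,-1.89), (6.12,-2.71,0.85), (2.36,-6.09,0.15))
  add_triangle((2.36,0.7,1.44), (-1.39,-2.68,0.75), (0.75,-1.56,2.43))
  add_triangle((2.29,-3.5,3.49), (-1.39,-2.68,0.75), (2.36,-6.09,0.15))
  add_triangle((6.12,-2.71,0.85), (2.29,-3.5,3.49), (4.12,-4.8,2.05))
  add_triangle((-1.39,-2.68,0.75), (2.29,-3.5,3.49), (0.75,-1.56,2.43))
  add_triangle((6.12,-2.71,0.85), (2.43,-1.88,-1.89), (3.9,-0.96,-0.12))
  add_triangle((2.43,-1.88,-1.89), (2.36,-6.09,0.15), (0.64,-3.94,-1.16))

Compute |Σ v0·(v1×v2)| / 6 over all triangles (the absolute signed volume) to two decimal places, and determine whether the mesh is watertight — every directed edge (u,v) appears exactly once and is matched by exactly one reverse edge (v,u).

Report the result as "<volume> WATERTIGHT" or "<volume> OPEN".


Per-triangle v0·(v1×v2)/6:
  t1: +3.7143
  t2: +5.9769
  t3: +0.2510
  t4: +2.0478
  t5: +8.4661
  t6: +8.1440
  t7: -0.5452
  t8: +1.7751
  t9: +11.3166
  t10: -0.6388
  t11: +9.0385
  t12: +5.8801
  t13: +1.9070
  t14: +2.2852
  t15: +3.9138
Σ = +63.5324 → |volume| = 63.53

Directed edges: 45 total; 3 unmatched, e.g. (2.43,-1.88,-1.89)→(2.36,0.7,1.44) → open.

63.53 OPEN


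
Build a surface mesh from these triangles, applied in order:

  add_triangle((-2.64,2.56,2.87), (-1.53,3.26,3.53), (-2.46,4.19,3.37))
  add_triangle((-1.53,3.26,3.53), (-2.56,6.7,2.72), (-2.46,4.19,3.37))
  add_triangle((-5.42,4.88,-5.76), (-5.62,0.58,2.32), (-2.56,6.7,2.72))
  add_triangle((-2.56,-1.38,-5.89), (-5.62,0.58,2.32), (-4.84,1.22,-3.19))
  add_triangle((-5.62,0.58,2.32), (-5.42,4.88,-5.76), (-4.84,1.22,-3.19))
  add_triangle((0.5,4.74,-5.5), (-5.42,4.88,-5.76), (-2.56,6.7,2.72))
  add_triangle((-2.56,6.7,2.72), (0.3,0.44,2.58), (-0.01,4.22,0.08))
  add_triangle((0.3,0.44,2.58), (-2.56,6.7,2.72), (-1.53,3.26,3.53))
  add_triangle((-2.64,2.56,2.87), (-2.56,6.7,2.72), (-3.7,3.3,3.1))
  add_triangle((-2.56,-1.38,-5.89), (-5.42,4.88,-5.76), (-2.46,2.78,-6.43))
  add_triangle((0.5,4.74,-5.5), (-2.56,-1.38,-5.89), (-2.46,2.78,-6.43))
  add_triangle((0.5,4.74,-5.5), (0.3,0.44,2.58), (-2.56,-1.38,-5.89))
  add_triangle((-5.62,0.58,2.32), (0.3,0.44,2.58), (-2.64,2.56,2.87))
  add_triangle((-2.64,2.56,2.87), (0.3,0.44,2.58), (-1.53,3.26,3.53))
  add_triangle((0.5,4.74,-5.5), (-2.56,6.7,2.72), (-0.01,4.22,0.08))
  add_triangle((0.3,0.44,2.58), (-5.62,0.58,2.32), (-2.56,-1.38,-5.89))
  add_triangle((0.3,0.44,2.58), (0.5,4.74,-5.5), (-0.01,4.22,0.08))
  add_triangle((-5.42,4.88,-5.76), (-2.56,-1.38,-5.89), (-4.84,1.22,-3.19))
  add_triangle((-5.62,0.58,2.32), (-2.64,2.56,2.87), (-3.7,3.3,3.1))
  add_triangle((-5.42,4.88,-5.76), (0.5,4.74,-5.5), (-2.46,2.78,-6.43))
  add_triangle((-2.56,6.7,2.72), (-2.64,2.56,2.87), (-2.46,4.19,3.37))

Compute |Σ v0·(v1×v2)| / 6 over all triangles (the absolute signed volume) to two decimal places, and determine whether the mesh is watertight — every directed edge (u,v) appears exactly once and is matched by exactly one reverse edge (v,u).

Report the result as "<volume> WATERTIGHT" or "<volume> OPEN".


Per-triangle v0·(v1×v2)/6:
  t1: +0.9384
  t2: +1.5866
  t3: +54.9411
  t4: +12.6780
  t5: +15.5987
  t6: +49.4538
  t7: +5.1507
  t8: +1.9160
  t9: +1.7196
  t10: +14.3193
  t11: +10.1822
  t12: -4.3942
  t13: +5.0081
  t14: +1.6711
  t15: +9.0700
  t16: +1.0996
  t17: +2.1082
  t18: +15.4867
  t19: +1.4963
  t20: +14.8109
  t21: +1.3410
Σ = +216.1822 → |volume| = 216.18

Directed edges: 63 total; 3 unmatched, e.g. (-5.62,0.58,2.32)→(-2.56,6.7,2.72) → open.

216.18 OPEN


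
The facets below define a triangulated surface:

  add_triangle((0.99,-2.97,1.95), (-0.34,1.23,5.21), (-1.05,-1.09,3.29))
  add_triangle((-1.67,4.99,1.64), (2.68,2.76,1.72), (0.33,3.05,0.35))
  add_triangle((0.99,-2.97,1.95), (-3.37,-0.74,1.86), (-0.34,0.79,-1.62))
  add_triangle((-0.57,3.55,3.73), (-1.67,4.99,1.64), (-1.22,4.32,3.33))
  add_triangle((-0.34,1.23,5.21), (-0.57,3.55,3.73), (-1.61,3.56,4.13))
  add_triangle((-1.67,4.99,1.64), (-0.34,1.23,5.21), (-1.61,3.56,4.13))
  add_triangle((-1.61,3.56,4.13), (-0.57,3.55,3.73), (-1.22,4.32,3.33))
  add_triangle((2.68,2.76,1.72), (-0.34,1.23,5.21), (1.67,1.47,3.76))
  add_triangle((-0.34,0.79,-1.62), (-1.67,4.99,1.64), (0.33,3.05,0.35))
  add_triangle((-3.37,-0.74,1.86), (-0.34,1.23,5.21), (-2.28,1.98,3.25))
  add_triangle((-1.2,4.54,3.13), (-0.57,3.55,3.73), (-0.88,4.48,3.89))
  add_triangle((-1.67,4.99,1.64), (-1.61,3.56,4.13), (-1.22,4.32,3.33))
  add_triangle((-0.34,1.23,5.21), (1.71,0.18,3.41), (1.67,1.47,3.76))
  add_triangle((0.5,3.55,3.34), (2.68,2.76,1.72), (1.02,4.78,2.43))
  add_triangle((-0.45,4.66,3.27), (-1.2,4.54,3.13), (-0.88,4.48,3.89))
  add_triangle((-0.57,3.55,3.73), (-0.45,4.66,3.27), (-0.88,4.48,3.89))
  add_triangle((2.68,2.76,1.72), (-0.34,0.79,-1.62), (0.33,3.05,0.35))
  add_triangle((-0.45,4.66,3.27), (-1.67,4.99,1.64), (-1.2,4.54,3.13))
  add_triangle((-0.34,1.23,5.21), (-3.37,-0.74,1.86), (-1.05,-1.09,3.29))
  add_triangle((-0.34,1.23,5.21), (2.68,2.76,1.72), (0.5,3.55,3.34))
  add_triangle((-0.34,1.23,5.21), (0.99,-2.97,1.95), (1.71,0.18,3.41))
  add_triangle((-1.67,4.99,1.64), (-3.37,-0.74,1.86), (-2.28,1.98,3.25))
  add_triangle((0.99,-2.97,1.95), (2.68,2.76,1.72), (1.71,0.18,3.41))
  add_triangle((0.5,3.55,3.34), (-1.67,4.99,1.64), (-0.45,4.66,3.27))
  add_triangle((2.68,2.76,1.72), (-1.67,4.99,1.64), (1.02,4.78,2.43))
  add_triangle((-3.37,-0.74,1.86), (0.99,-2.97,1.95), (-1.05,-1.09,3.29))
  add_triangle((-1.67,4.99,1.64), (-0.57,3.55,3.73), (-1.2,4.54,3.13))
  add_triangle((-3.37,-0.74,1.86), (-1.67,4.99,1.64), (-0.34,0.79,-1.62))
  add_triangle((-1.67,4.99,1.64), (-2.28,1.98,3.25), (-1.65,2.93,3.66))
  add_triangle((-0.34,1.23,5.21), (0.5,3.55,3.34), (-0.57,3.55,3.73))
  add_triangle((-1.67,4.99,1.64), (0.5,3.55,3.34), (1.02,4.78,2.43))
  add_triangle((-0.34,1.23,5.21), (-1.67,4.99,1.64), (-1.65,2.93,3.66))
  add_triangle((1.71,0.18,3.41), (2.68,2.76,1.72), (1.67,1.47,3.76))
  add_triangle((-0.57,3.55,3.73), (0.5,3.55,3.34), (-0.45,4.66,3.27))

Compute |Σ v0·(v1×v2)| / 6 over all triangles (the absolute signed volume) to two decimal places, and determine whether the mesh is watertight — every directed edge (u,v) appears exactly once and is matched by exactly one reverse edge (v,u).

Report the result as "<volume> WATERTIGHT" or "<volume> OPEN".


Per-triangle v0·(v1×v2)/6:
  t1: +4.2991
  t2: +2.8685
  t3: +2.0238
  t4: +0.5006
  t5: +2.3741
  t6: -1.8493
  t7: +0.8641
  t8: +2.5031
  t9: +2.1525
  t10: +5.5382
  t11: +0.0718
  t12: +1.2208
  t13: +2.0168
  t14: +2.6226
  t15: +0.4608
  t16: +0.2988
  t17: +1.7673
  t18: +1.0496
  t19: +4.4106
  t20: +5.2280
  t21: +5.1500
  t22: +4.9913
  t23: +3.1926
  t24: +0.4352
  t25: +0.8034
  t26: +3.6474
  t27: -0.1610
  t28: +5.7875
  t29: +2.1807
  t30: +2.4473
  t31: +3.5290
  t32: +2.8362
  t33: +1.6403
  t34: +0.9608
Σ = +77.8624 → |volume| = 77.86

Directed edges: 102 total; 6 unmatched, e.g. (-0.34,0.79,-1.62)→(0.99,-2.97,1.95) → open.

77.86 OPEN


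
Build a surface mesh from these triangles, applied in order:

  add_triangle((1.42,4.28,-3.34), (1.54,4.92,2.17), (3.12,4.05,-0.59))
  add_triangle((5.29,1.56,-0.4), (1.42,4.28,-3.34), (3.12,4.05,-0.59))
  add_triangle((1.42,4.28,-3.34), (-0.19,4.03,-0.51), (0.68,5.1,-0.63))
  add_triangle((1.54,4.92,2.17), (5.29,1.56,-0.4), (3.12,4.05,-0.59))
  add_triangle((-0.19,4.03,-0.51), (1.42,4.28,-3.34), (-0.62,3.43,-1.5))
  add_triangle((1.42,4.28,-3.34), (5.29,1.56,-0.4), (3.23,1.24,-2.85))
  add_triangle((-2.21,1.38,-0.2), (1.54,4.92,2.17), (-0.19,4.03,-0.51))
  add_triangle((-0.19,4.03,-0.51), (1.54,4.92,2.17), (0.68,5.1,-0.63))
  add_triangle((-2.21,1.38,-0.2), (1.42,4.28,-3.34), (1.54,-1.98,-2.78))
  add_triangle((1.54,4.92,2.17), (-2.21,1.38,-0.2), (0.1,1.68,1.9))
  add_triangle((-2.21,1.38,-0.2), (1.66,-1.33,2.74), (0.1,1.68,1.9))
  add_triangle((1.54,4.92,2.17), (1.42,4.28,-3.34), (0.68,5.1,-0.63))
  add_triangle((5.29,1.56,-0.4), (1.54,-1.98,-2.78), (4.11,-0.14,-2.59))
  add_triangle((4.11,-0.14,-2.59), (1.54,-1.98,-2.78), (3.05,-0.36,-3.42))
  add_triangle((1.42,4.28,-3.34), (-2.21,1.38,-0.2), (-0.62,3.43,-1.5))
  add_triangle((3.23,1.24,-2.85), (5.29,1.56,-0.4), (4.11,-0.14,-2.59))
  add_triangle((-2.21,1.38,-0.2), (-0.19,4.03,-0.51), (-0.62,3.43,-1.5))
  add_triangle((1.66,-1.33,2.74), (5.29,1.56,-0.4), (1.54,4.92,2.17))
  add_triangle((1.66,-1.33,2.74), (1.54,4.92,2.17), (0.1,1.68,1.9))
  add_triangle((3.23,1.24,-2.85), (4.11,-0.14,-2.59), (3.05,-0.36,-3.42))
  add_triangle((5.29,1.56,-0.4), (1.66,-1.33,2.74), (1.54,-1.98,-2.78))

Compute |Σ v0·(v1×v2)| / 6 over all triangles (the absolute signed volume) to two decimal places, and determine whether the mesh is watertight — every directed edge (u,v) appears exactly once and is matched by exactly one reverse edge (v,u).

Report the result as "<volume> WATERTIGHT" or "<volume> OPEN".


Per-triangle v0·(v1×v2)/6:
  t1: +7.7839
  t2: +7.7152
  t3: +1.7468
  t4: +7.7037
  t5: +2.0225
  t6: +8.0515
  t7: +3.9931
  t8: +1.7082
  t9: +6.8568
  t10: +2.7933
  t11: +1.8665
  t12: +4.1178
  t13: +1.7164
  t14: +1.6604
  t15: +1.1396
  t16: +3.6839
  t17: +1.5279
  t18: +14.9507
  t19: +3.1350
  t20: +1.5282
  t21: +10.4226
Σ = +96.1238 → |volume| = 96.12

Directed edges: 63 total; 7 unmatched, e.g. (3.23,1.24,-2.85)→(1.42,4.28,-3.34) → open.

96.12 OPEN


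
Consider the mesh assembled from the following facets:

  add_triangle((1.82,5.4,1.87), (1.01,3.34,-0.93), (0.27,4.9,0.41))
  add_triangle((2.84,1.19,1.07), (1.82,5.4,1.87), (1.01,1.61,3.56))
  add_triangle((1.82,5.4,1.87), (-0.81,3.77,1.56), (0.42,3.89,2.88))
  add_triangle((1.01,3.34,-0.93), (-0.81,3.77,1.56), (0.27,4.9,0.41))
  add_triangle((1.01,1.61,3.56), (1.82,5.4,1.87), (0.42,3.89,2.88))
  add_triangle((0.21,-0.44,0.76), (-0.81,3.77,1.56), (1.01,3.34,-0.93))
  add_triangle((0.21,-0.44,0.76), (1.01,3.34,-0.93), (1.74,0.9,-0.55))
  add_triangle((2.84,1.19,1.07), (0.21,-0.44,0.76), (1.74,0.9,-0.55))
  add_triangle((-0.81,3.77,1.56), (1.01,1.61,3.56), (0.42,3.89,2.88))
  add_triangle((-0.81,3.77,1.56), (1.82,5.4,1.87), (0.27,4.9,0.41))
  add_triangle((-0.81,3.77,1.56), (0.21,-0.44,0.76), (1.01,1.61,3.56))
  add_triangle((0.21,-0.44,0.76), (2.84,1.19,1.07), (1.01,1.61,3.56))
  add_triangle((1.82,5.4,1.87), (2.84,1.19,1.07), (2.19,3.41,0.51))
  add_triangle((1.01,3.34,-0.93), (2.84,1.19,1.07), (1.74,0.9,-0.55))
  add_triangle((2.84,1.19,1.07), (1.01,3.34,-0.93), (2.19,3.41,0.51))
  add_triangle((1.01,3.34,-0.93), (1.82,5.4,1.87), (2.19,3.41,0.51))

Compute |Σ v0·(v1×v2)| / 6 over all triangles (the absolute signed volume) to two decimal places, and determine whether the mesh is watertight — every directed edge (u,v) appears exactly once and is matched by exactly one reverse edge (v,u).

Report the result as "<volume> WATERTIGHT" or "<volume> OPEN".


Per-triangle v0·(v1×v2)/6:
  t1: +2.4604
  t2: +6.3138
  t3: +2.6664
  t4: +0.1658
  t5: +3.0527
  t6: -1.1904
  t7: -0.5781
  t8: +0.2462
  t9: +1.2011
  t10: +2.7261
  t11: +0.5927
  t12: +1.1771
  t13: +2.0888
  t14: +1.5584
  t15: +1.1110
  t16: +2.0243
Σ = +25.6161 → |volume| = 25.62

Directed edges: 48 total, each appears once with its reverse present → watertight.

25.62 WATERTIGHT


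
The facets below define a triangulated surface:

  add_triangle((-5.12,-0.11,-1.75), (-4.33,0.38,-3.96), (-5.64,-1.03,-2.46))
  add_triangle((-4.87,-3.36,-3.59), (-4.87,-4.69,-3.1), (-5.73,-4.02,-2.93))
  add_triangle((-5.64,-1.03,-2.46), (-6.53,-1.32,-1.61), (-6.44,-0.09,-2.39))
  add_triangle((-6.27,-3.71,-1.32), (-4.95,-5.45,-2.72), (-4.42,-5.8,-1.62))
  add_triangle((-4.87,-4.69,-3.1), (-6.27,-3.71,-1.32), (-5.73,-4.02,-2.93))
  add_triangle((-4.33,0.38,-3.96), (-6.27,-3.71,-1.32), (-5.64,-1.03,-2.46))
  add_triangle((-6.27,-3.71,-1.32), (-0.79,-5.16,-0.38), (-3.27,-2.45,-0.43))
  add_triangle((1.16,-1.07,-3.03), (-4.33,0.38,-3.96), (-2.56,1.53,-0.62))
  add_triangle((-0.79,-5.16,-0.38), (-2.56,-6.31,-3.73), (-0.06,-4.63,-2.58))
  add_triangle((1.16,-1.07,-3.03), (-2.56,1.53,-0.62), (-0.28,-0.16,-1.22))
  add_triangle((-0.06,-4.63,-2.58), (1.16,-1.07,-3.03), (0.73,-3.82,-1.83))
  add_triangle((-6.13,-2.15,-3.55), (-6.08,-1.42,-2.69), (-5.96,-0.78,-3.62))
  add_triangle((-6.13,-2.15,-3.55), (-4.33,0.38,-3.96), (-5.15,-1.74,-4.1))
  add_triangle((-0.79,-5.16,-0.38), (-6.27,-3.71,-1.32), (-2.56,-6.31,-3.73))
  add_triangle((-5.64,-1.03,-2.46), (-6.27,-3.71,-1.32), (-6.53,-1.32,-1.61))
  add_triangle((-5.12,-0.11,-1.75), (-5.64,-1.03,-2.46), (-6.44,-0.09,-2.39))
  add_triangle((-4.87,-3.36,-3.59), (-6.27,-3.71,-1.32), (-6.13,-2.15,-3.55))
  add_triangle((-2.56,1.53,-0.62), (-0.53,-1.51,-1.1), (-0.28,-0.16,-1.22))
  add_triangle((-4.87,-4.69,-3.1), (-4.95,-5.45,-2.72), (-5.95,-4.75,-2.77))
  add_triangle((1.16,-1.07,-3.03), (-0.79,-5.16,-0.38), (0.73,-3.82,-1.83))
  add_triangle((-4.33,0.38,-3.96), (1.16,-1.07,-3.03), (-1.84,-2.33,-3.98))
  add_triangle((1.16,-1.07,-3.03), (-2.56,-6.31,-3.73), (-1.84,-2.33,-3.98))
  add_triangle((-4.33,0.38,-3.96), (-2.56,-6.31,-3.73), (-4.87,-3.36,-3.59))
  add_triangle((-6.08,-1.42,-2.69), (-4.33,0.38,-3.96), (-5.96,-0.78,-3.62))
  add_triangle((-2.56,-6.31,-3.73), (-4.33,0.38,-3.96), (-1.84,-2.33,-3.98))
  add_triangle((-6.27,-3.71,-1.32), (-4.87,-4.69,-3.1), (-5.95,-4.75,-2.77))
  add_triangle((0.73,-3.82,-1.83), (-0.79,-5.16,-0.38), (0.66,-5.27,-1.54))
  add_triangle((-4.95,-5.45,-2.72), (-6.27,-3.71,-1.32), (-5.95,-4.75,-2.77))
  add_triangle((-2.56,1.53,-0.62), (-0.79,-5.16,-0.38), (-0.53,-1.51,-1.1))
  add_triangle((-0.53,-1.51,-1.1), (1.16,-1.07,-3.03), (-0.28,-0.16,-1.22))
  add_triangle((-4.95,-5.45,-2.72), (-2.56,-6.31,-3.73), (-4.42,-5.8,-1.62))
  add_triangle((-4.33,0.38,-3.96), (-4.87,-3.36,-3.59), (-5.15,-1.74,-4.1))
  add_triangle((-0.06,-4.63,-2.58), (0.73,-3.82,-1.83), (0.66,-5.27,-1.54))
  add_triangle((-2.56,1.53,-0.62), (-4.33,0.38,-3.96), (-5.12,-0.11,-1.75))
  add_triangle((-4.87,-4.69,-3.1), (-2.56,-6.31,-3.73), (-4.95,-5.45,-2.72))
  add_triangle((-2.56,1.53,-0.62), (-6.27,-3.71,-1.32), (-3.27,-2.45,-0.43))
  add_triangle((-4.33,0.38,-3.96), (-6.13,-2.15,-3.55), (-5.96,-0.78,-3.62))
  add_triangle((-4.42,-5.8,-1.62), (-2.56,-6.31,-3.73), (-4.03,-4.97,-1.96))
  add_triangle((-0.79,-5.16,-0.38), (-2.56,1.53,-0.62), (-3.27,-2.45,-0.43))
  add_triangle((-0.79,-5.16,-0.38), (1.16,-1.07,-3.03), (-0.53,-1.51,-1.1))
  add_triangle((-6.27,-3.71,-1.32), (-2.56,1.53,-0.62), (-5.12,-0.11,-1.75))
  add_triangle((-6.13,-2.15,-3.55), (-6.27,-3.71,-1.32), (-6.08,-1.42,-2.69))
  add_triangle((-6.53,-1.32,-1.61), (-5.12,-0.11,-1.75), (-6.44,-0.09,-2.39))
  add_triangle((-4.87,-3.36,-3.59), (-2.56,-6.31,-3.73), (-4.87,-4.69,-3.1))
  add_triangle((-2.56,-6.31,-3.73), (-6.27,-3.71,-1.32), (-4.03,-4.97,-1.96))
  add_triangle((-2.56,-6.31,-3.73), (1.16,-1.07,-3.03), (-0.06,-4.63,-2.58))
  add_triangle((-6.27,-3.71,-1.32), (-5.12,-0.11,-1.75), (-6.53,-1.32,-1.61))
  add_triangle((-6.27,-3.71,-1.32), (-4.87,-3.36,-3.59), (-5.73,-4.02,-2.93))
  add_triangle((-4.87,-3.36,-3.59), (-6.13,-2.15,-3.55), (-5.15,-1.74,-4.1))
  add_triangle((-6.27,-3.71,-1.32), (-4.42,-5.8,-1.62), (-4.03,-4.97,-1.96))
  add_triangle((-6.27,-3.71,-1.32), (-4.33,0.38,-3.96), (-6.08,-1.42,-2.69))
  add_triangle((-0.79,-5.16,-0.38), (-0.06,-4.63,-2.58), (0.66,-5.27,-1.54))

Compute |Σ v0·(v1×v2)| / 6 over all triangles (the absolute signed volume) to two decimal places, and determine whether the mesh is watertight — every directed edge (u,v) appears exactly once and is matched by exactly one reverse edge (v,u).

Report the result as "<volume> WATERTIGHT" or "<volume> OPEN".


Per-triangle v0·(v1×v2)/6:
  t1: +2.1382
  t2: +1.3703
  t3: +1.3143
  t4: +3.7676
  t5: +1.8925
  t6: +3.4372
  t7: +1.3822
  t8: +2.6510
  t9: +4.8913
  t10: -0.2772
  t11: +1.7345
  t12: +1.2352
  t13: +2.0695
  t14: +14.5772
  t15: +2.8158
  t16: -0.1684
  t17: +5.0886
  t18: -0.7623
  t19: +0.9068
  t20: -1.5740
  t21: +5.7504
  t22: +6.6192
  t23: +7.8696
  t24: +0.1183
  t25: +8.3364
  t26: -0.2021
  t27: -0.6511
  t28: +1.8420
  t29: -2.1878
  t30: -0.5532
  t31: +4.1189
  t32: +0.3006
  t33: +0.6723
  t34: +3.4572
  t35: +2.5091
  t36: +0.7786
  t37: +1.6177
  t38: -1.7042
  t39: -1.2243
  t40: -1.8841
  t41: +1.8912
  t42: +2.9651
  t43: +0.1644
  t44: +3.7965
  t45: -3.0513
  t46: +4.8479
  t47: -1.0689
  t48: +0.8255
  t49: +1.9382
  t50: -1.8365
  t51: -2.6019
  t52: +2.1817
Σ = +94.1254 → |volume| = 94.13

Directed edges: 156 total, each appears once with its reverse present → watertight.

94.13 WATERTIGHT
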